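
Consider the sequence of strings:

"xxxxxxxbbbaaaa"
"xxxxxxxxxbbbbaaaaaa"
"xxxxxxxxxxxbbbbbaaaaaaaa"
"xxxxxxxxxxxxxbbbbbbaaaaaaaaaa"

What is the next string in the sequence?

The n-th term is 2n+1 x's then n b's then 2n-2 a's, where the shown terms are n = 3, 4, 5, 6.
For the next term, n = 7, so the run lengths are 15, 7, 12.

xxxxxxxxxxxxxxxbbbbbbbaaaaaaaaaaaa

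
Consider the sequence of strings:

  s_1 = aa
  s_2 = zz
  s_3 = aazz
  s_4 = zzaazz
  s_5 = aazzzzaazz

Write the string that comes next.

From term 3 onward, concatenate the second-to-last term with the last: aa·zz = aazz, zz·aazz = zzaazz, …
The next term joins zzaazz and aazzzzaazz.

zzaazzaazzzzaazz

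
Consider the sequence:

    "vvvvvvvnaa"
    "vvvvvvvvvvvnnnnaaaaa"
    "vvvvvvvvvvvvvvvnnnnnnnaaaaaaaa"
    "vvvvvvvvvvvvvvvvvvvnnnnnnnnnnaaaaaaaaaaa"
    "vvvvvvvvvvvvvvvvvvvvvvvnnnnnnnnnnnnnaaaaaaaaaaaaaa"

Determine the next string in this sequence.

vvvvvvvvvvvvvvvvvvvvvvvvvvvnnnnnnnnnnnnnnnnaaaaaaaaaaaaaaaaa

The n-th term is 4n+3 v's then 3n-2 n's then 3n-1 a's (n = 1, 2, …).
Setting n = 6 gives 27, 16, 17 characters in each block.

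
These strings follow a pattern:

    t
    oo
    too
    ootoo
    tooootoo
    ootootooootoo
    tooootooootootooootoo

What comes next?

This is a Fibonacci-style word recurrence s(k) = s(k−2)·s(k−1): e.g. t·oo = too.
The next term joins ootootooootoo and tooootooootootooootoo.

ootootooootootooootooootootooootoo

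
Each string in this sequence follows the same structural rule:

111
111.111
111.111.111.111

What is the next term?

111.111.111.111.111.111.111.111

Every step duplicates the string with '.' between the halves.
One more doubling of 111.111.111.111 gives the answer.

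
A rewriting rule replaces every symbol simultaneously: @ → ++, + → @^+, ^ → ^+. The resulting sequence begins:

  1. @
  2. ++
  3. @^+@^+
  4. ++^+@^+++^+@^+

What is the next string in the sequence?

Rewriting the 14 symbols of ++^+@^+++^+@^+ one by one yields @^+ @^+ ^+ @^+ ++ ^+ @^+ @^+ @^+ ^+ @^+ ++ ^+ @^+; concatenated:

@^+@^+^+@^+++^+@^+@^+@^+^+@^+++^+@^+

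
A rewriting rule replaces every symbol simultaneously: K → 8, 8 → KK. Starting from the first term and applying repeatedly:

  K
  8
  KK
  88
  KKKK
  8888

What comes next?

KKKKKKKK

Expanding 8888: 8→KK, 8→KK, 8→KK, 8→KK. Concatenated: KK KK KK KK.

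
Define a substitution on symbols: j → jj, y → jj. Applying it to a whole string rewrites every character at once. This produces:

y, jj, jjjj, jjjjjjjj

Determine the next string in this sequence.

jjjjjjjjjjjjjjjj

Apply φ to jjjjjjjj symbol by symbol: j→jj, j→jj, j→jj, j→jj, j→jj, j→jj, j→jj, j→jj; joined: jj jj jj jj jj jj jj jj.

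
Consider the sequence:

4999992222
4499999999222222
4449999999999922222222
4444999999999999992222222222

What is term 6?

Term n consists of n 4's, followed by 3n+2 9's, followed by 2n+2 2's (n = 1, 2, …).
At n = 6 the blocks have lengths 6, 20, 14.

4444449999999999999999999922222222222222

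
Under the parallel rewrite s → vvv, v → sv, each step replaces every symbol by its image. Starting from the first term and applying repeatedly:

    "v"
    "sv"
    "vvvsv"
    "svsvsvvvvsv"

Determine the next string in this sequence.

Expanding svsvsvvvvsv: s→vvv, v→sv, s→vvv, v→sv, s→vvv, v→sv, v→sv, v→sv, v→sv, s→vvv, v→sv. Concatenated: vvv sv vvv sv vvv sv sv sv sv vvv sv.

vvvsvvvvsvvvvsvsvsvsvvvvsv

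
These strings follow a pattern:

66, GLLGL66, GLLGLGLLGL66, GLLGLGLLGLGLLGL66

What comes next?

The strings grow by a fixed prefix GLLGL each time.
Applying this once more to GLLGLGLLGLGLLGL66:

GLLGLGLLGLGLLGLGLLGL66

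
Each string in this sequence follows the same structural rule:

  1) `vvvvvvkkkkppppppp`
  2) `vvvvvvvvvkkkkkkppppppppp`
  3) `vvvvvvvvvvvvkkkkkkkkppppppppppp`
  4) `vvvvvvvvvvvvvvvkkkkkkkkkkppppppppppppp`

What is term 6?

vvvvvvvvvvvvvvvvvvvvvkkkkkkkkkkkkkkppppppppppppppppp

Reading off run lengths: v runs 6, 9, 12, 15; k runs 4, 6, 8, 10; p runs 7, 9, 11, 13 — each is linear in n, where the shown terms are n = 2, 3, 4, 5.
At n = 7 the blocks have lengths 21, 14, 17.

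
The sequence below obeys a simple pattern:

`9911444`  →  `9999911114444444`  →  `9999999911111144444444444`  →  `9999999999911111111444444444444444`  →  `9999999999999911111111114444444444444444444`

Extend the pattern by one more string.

9999999999999999911111111111144444444444444444444444

Reading off run lengths: 9 runs 2, 5, 8, 11, 14; 1 runs 2, 4, 6, 8, 10; 4 runs 3, 7, 11, 15, 19 — each is linear in n (n = 1, 2, …).
For the next term, n = 6, so the run lengths are 17, 12, 23.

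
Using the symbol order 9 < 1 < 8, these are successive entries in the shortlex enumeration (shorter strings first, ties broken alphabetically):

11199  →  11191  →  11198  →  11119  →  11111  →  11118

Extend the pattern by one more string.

11189

Treat 11118 as a base-3 numeral over the given alphabet and add one, carrying through any trailing 8's.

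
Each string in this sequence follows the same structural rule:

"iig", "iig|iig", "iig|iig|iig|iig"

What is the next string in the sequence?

s(k+1) = s(k)·|·s(k) — each term doubles the last with '|' between the halves.
Doubling iig|iig|iig|iig with '|' between the halves:

iig|iig|iig|iig|iig|iig|iig|iig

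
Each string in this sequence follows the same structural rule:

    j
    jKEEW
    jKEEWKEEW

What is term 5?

jKEEWKEEWKEEWKEEW

The strings grow by a fixed suffix KEEW each time.
From jKEEWKEEW, 2 further steps: jKEEWKEEW → jKEEWKEEWKEEW → (answer).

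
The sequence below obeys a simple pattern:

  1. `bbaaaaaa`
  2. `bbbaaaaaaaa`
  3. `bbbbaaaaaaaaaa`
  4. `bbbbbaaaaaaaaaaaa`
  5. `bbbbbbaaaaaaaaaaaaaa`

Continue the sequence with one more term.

The n-th term is n-1 b's then 2n a's, where the shown terms are n = 3, 4, 5, 6, 7.
Setting n = 8 gives 7, 16 characters in each block.

bbbbbbbaaaaaaaaaaaaaaaa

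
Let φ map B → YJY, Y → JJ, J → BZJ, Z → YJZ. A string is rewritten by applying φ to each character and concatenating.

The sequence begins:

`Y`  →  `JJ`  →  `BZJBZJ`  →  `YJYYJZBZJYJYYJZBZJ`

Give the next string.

φ(YJYYJZBZJYJYYJZBZJ) expands symbol-by-symbol to JJ BZJ JJ JJ BZJ YJZ YJY YJZ BZJ JJ BZJ JJ JJ BZJ YJZ YJY YJZ BZJ; joining the 18 pieces gives the next term.

JJBZJJJJJBZJYJZYJYYJZBZJJJBZJJJJJBZJYJZYJYYJZBZJ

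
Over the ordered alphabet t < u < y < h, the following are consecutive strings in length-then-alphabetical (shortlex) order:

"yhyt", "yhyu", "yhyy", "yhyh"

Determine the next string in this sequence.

The successor of yhyh increments the rightmost position that isn't already h and resets every position after it to t.

yhht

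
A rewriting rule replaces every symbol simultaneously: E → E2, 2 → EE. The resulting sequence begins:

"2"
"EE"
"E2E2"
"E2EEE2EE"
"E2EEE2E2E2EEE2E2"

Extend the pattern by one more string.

E2EEE2E2E2EEE2EEE2EEE2E2E2EEE2EE

Applying the rule to each of the 16 symbols of E2EEE2E2E2EEE2E2 gives the pieces E2 EE E2 E2 E2 EE E2 EE E2 EE E2 E2 E2 EE E2 EE, which concatenate to the answer.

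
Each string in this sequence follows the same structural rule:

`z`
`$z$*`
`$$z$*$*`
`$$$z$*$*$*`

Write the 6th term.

$$$$$z$*$*$*$*$*

Every step adds $ to the front and $* to the end of the previous string.
From $$$z$*$*$*, 2 further steps: $$$z$*$*$* → $$$$z$*$*$*$* → (answer).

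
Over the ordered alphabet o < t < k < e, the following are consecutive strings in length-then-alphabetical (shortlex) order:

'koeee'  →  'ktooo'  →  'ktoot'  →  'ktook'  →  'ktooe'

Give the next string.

The successor of ktooe increments the rightmost position that isn't already e and resets every position after it to o.

ktoto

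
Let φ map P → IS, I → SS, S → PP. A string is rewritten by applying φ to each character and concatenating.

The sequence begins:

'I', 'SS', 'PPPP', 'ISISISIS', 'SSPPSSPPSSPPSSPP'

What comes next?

PPPPISISPPPPISISPPPPISISPPPPISIS

Applying the rule to each of the 16 symbols of SSPPSSPPSSPPSSPP gives the pieces PP PP IS IS PP PP IS IS PP PP IS IS PP PP IS IS, which concatenate to the answer.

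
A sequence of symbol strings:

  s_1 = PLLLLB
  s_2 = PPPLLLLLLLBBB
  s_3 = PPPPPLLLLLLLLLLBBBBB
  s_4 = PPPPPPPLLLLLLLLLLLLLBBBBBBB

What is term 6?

PPPPPPPPPPPLLLLLLLLLLLLLLLLLLLBBBBBBBBBBB

Term n consists of 2n-1 P's, followed by 3n+1 L's, followed by 2n-1 B's (n = 1, 2, …).
For term 6, n = 6, so the run lengths are 11, 19, 11.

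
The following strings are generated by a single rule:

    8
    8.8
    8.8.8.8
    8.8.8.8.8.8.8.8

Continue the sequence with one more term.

8.8.8.8.8.8.8.8.8.8.8.8.8.8.8.8

Each string is two copies of the previous one joined by '.'.
So the next term is two copies of 8.8.8.8.8.8.8.8 with '.' between the halves.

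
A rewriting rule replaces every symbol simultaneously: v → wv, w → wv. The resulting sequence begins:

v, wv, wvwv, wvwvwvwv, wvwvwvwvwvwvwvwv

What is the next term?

Rewriting the 16 symbols of wvwvwvwvwvwvwvwv one by one yields wv wv wv wv wv wv wv wv wv wv wv wv wv wv wv wv; concatenated:

wvwvwvwvwvwvwvwvwvwvwvwvwvwvwvwv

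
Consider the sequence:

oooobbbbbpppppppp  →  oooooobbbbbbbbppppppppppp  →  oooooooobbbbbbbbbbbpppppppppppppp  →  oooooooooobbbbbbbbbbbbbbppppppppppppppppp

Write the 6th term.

oooooooooooooobbbbbbbbbbbbbbbbbbbbppppppppppppppppppppppp

Term n consists of 2n o's, followed by 3n-1 b's, followed by 3n+2 p's, where the shown terms are n = 2, 3, 4, 5.
At n = 7 the blocks have lengths 14, 20, 23.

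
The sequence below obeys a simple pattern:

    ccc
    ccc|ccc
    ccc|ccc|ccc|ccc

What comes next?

Each string is two copies of the previous one joined by '|'.
Doubling ccc|ccc|ccc|ccc with '|' between the halves:

ccc|ccc|ccc|ccc|ccc|ccc|ccc|ccc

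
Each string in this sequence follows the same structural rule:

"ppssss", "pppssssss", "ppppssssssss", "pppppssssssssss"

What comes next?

The n-th term is n p's then 2n s's, where the shown terms are n = 2, 3, 4, 5.
Setting n = 6 gives 6, 12 characters in each block.

ppppppssssssssssss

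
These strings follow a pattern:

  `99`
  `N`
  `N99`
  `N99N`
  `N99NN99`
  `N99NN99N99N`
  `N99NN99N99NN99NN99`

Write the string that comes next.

Each term (from the third on) is the previous term followed by the one before it: term 3 = N·99 = N99.
Continuing: N99NN99N99NN99NN99 · N99NN99N99N gives term 8.

N99NN99N99NN99NN99N99NN99N99N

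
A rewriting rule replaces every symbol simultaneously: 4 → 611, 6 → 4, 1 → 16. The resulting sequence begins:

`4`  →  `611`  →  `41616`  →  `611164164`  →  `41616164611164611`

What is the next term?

Applying the rule to each of the 17 symbols of 41616164611164611 gives the pieces 611 16 4 16 4 16 4 611 4 16 16 16 4 611 4 16 16, which concatenate to the answer.

6111641641646114161616461141616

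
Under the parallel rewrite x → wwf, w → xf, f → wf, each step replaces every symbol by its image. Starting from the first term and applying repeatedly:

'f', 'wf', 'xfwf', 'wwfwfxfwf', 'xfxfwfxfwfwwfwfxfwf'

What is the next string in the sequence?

Rewriting the 19 symbols of xfxfwfxfwfwwfwfxfwf one by one yields wwf wf wwf wf xf wf wwf wf xf wf xf xf wf xf wf wwf wf xf wf; concatenated:

wwfwfwwfwfxfwfwwfwfxfwfxfxfwfxfwfwwfwfxfwf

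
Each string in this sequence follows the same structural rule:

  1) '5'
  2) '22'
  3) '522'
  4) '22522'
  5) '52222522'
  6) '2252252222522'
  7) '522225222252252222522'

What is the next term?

Each term (from the third on) is the two preceding terms concatenated in order: term 3 = 5·22 = 522.
So term 8 is 2252252222522·522225222252252222522.

2252252222522522225222252252222522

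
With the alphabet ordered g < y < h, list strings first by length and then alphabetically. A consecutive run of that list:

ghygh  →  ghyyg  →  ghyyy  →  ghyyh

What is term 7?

Advancing 3 positions from ghyyh through ghyyh → ghyhg → ghyhy reaches term 7.

ghyhh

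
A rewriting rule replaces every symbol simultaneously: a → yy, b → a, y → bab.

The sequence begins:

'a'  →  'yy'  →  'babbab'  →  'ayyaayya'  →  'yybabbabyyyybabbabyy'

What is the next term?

Rewriting the 20 symbols of yybabbabyyyybabbabyy one by one yields bab bab a yy a a yy a bab bab bab bab a yy a a yy a bab bab; concatenated:

babbabayyaayyababbabbabbabayyaayyababbab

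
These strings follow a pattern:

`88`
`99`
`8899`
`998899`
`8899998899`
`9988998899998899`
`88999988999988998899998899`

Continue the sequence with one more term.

From term 3 onward, concatenate the second-to-last term with the last: 88·99 = 8899, 99·8899 = 998899, …
The next term joins 9988998899998899 and 88999988999988998899998899.

998899889999889988999988999988998899998899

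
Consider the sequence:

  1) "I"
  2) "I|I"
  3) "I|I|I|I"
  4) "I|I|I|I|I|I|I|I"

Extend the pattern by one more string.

I|I|I|I|I|I|I|I|I|I|I|I|I|I|I|I

s(k+1) = s(k)·|·s(k) — each term doubles the last with '|' between the halves.
One more doubling of I|I|I|I|I|I|I|I gives the answer.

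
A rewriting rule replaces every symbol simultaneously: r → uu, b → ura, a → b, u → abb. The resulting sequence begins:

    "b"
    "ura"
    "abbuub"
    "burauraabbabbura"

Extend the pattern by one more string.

uraabbuubabbuubburauraburauraabbuub

Applying the rule to each of the 16 symbols of burauraabbabbura gives the pieces ura abb uu b abb uu b b ura ura b ura ura abb uu b, which concatenate to the answer.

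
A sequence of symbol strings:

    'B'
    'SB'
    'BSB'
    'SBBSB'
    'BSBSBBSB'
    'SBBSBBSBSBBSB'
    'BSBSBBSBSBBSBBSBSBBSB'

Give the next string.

This is a Fibonacci-style word recurrence s(k) = s(k−2)·s(k−1): e.g. B·SB = BSB.
The next term joins SBBSBBSBSBBSB and BSBSBBSBSBBSBBSBSBBSB.

SBBSBBSBSBBSBBSBSBBSBSBBSBBSBSBBSB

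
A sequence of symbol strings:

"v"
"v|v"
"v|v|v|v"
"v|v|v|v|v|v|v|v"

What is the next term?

Each string is two copies of the previous one joined by '|'.
Doubling v|v|v|v|v|v|v|v with '|' between the halves:

v|v|v|v|v|v|v|v|v|v|v|v|v|v|v|v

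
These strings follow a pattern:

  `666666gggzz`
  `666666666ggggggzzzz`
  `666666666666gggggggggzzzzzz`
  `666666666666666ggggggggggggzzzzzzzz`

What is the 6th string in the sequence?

666666666666666666666ggggggggggggggggggzzzzzzzzzzzz

Reading off run lengths: 6 runs 6, 9, 12, 15; g runs 3, 6, 9, 12; z runs 2, 4, 6, 8 — each is linear in n (n = 1, 2, …).
For term 6, n = 6, so the run lengths are 21, 18, 12.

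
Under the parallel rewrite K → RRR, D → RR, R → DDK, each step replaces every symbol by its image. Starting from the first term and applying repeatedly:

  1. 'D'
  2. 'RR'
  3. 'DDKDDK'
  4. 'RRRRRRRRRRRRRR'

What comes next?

φ(RRRRRRRRRRRRRR) expands symbol-by-symbol to DDK DDK DDK DDK DDK DDK DDK DDK DDK DDK DDK DDK DDK DDK; joining the 14 pieces gives the next term.

DDKDDKDDKDDKDDKDDKDDKDDKDDKDDKDDKDDKDDKDDK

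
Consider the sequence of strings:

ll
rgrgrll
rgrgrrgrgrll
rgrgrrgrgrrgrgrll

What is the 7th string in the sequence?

Every step adds rgrgr at the front: s(k+1) = rgrgr·s(k).
From rgrgrrgrgrrgrgrll, 3 further steps: rgrgrrgrgrrgrgrll → rgrgrrgrgrrgrgrrgrgrll → rgrgrrgrgrrgrgrrgrgrrgrgrll → (answer).

rgrgrrgrgrrgrgrrgrgrrgrgrrgrgrll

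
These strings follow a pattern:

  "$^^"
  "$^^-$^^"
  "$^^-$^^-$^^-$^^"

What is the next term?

$^^-$^^-$^^-$^^-$^^-$^^-$^^-$^^

Each string is two copies of the previous one joined by '-'.
One more doubling of $^^-$^^-$^^-$^^ gives the answer.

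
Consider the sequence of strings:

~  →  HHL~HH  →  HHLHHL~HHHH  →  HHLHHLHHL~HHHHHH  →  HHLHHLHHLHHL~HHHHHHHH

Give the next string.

Each term wraps the previous one in HHL on the left and HH on the right.
So the next term is HHL·HHLHHLHHLHHL~HHHHHHHH·HH.

HHLHHLHHLHHLHHL~HHHHHHHHHH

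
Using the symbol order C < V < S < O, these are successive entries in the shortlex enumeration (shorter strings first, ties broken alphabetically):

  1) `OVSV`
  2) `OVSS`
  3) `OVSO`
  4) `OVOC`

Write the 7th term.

OVOO

Stepping forward 3 times from OVOC: OVOC → OVOV → OVOS, then the target.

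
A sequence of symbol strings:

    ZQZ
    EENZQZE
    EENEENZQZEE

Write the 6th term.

EENEENEENEENEENZQZEEEEE

Each term wraps the previous one in EEN on the left and E on the right.
From EENEENZQZEE, 3 further steps: EENEENZQZEE → EENEENEENZQZEEE → EENEENEENEENZQZEEEE → (answer).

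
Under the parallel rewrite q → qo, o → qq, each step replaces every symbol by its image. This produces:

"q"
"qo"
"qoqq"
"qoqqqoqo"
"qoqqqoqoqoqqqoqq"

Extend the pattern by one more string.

Replace each of the 16 characters of qoqqqoqoqoqqqoqq in place — qo qq qo qo qo qq qo qq qo qq qo qo qo qq qo qo — and concatenate.

qoqqqoqoqoqqqoqqqoqqqoqoqoqqqoqo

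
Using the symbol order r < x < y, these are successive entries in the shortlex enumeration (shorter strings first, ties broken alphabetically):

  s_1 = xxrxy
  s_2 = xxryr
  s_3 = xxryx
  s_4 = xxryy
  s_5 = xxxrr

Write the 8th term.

xxxxr

Continuing the enumeration 3 steps past xxxrr: xxxrr → xxxrx → xxxry → (answer).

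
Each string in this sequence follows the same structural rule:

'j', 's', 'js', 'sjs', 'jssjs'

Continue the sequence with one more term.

This is a Fibonacci-style word recurrence s(k) = s(k−2)·s(k−1): e.g. j·s = js.
The next term joins sjs and jssjs.

sjsjssjs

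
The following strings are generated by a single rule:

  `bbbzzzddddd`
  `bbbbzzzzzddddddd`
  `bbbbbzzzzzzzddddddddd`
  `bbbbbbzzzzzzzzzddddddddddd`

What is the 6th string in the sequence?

Reading off run lengths: b runs 3, 4, 5, 6; z runs 3, 5, 7, 9; d runs 5, 7, 9, 11 — each is linear in n, where the shown terms are n = 2, 3, 4, 5.
At n = 7 the blocks have lengths 8, 13, 15.

bbbbbbbbzzzzzzzzzzzzzddddddddddddddd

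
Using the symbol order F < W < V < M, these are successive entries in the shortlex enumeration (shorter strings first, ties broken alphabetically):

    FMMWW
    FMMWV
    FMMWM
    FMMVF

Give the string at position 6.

FMMVV

Continuing the enumeration 2 steps past FMMVF: FMMVF → FMMVW → (answer).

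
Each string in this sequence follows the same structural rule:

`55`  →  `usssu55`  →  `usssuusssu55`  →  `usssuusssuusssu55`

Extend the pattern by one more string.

usssuusssuusssuusssu55

Every step adds usssu at the front: s(k+1) = usssu·s(k).
So the next term is usssu·usssuusssuusssu55.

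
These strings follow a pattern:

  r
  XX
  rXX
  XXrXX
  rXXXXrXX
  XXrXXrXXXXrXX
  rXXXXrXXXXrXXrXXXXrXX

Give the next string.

XXrXXrXXXXrXXrXXXXrXXXXrXXrXXXXrXX

Each term (from the third on) is the two preceding terms concatenated in order: term 3 = r·XX = rXX.
Continuing: XXrXXrXXXXrXX · rXXXXrXXXXrXXrXXXXrXX gives term 8.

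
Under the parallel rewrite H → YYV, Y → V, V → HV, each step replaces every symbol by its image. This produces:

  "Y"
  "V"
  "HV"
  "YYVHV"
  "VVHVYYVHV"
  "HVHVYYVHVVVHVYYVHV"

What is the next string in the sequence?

YYVHVYYVHVVVHVYYVHVHVHVYYVHVVVHVYYVHV

Applying the rule to each of the 18 symbols of HVHVYYVHVVVHVYYVHV gives the pieces YYV HV YYV HV V V HV YYV HV HV HV YYV HV V V HV YYV HV, which concatenate to the answer.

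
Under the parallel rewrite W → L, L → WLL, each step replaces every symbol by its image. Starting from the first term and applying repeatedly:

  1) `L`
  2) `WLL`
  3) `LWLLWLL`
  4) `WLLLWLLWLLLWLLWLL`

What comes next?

φ(WLLLWLLWLLLWLLWLL) expands symbol-by-symbol to L WLL WLL WLL L WLL WLL L WLL WLL WLL L WLL WLL L WLL WLL; joining the 17 pieces gives the next term.

LWLLWLLWLLLWLLWLLLWLLWLLWLLLWLLWLLLWLLWLL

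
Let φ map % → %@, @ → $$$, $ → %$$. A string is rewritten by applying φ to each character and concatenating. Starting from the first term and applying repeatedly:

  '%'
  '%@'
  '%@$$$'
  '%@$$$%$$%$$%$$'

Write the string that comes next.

%@$$$%$$%$$%$$%@%$$%$$%@%$$%$$%@%$$%$$

φ(%@$$$%$$%$$%$$) expands symbol-by-symbol to %@ $$$ %$$ %$$ %$$ %@ %$$ %$$ %@ %$$ %$$ %@ %$$ %$$; joining the 14 pieces gives the next term.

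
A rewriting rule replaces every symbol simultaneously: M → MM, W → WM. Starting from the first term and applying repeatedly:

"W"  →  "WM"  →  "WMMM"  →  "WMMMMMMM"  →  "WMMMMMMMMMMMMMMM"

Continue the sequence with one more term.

WMMMMMMMMMMMMMMMMMMMMMMMMMMMMMMM

φ(WMMMMMMMMMMMMMMM) expands symbol-by-symbol to WM MM MM MM MM MM MM MM MM MM MM MM MM MM MM MM; joining the 16 pieces gives the next term.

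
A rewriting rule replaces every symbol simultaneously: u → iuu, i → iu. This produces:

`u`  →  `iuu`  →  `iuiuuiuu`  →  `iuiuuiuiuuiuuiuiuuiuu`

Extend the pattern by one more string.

iuiuuiuiuuiuuiuiuuiuiuuiuuiuiuuiuuiuiuuiuiuuiuuiuiuuiuu

φ(iuiuuiuiuuiuuiuiuuiuu) expands symbol-by-symbol to iu iuu iu iuu iuu iu iuu iu iuu iuu iu iuu iuu iu iuu iu iuu iuu iu iuu iuu; joining the 21 pieces gives the next term.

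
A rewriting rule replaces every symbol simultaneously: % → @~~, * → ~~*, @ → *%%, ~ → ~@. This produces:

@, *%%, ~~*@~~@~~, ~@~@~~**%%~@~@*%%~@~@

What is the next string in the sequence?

~@*%%~@*%%~@~@~~*~~*@~~@~~~@*%%~@*%%~~*@~~@~~~@*%%~@*%%

Applying the rule to each of the 21 symbols of ~@~@~~**%%~@~@*%%~@~@ gives the pieces ~@ *%% ~@ *%% ~@ ~@ ~~* ~~* @~~ @~~ ~@ *%% ~@ *%% ~~* @~~ @~~ ~@ *%% ~@ *%%, which concatenate to the answer.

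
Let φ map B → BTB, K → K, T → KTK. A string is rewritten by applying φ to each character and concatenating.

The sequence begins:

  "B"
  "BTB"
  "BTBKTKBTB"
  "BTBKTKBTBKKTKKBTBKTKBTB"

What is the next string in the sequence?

BTBKTKBTBKKTKKBTBKTKBTBKKKTKKKBTBKTKBTBKKTKKBTBKTKBTB

Replace each of the 23 characters of BTBKTKBTBKKTKKBTBKTKBTB in place — BTB KTK BTB K KTK K BTB KTK BTB K K KTK K K BTB KTK BTB K KTK K BTB KTK BTB — and concatenate.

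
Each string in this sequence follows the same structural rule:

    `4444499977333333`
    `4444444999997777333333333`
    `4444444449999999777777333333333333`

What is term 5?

The n-th term is 2n+3 4's then 2n+1 9's then 2n 7's then 3n+3 3's (n = 1, 2, …).
Setting n = 5 gives 13, 11, 10, 18 characters in each block.

4444444444444999999999997777777777333333333333333333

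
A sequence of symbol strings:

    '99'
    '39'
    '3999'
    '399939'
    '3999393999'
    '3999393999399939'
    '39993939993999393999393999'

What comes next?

Each term (from the third on) is the previous term followed by the one before it: term 3 = 39·99 = 3999.
So term 8 is 39993939993999393999393999·3999393999399939.

399939399939993939993939993999393999399939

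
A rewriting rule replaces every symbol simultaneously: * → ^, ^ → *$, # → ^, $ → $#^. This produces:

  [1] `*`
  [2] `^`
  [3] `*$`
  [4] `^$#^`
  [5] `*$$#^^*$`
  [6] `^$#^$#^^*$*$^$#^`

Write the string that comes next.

Rewriting the 16 symbols of ^$#^$#^^*$*$^$#^ one by one yields *$ $#^ ^ *$ $#^ ^ *$ *$ ^ $#^ ^ $#^ *$ $#^ ^ *$; concatenated:

*$$#^^*$$#^^*$*$^$#^^$#^*$$#^^*$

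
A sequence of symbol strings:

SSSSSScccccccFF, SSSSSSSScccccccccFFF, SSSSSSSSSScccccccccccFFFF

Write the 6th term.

The n-th term is 2n+2 S's then 2n+3 c's then n F's, where the shown terms are n = 2, 3, 4.
For term 6, n = 7, so the run lengths are 16, 17, 7.

SSSSSSSSSSSSSSSScccccccccccccccccFFFFFFF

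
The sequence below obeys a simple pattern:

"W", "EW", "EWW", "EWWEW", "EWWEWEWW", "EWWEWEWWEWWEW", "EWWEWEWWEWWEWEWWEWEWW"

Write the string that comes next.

This is a Fibonacci-style word recurrence s(k) = s(k−1)·s(k−2): e.g. EW·W = EWW.
The next term joins EWWEWEWWEWWEWEWWEWEWW and EWWEWEWWEWWEW.

EWWEWEWWEWWEWEWWEWEWWEWWEWEWWEWWEW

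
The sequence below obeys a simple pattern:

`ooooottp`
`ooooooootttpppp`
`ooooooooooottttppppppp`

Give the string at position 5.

Each string has the form o^{3n+2} t^{n+1} p^{3n-2} (n = 1, 2, …).
Setting n = 5 gives 17, 6, 13 characters in each block.

ooooooooooooooooottttttppppppppppppp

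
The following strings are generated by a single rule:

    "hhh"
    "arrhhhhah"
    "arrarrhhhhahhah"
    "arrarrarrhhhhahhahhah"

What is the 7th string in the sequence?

arrarrarrarrarrarrhhhhahhahhahhahhahhah

Every step adds arr to the front and hah to the end of the previous string.
From arrarrarrhhhhahhahhah, 3 further steps: arrarrarrhhhhahhahhah → arrarrarrarrhhhhahhahhahhah → arrarrarrarrarrhhhhahhahhahhahhah → (answer).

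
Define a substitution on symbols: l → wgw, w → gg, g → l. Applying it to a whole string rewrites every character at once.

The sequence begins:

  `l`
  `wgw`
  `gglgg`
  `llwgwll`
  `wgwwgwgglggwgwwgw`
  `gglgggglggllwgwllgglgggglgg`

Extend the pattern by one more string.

Applying the rule to each of the 27 symbols of gglgggglggllwgwllgglgggglgg gives the pieces l l wgw l l l l wgw l l wgw wgw gg l gg wgw wgw l l wgw l l l l wgw l l, which concatenate to the answer.

llwgwllllwgwllwgwwgwgglggwgwwgwllwgwllllwgwll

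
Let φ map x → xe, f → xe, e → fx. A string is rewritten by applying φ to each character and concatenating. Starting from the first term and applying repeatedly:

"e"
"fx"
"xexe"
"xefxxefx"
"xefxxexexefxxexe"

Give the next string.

Rewriting the 16 symbols of xefxxexexefxxexe one by one yields xe fx xe xe xe fx xe fx xe fx xe xe xe fx xe fx; concatenated:

xefxxexexefxxefxxefxxexexefxxefx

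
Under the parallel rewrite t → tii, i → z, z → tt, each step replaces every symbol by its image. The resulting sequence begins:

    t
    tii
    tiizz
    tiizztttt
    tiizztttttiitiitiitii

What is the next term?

tiizztttttiitiitiitiitiizztiizztiizztiizz

φ(tiizztttttiitiitiitii) expands symbol-by-symbol to tii z z tt tt tii tii tii tii tii z z tii z z tii z z tii z z; joining the 21 pieces gives the next term.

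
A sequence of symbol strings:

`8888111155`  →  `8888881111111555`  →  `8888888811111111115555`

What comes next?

8888888888111111111111155555

Reading off run lengths: 8 runs 4, 6, 8; 1 runs 4, 7, 10; 5 runs 2, 3, 4 — each is linear in n (n = 1, 2, …).
For the next term, n = 4, so the run lengths are 10, 13, 5.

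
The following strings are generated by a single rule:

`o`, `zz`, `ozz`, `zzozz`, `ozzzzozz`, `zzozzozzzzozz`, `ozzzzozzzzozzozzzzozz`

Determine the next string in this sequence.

zzozzozzzzozzozzzzozzzzozzozzzzozz

This is a Fibonacci-style word recurrence s(k) = s(k−2)·s(k−1): e.g. o·zz = ozz.
So term 8 is zzozzozzzzozz·ozzzzozzzzozzozzzzozz.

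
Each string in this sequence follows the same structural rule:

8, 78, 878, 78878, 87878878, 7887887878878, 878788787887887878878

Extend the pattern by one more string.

7887887878878878788787887887878878

This is a Fibonacci-style word recurrence s(k) = s(k−2)·s(k−1): e.g. 8·78 = 878.
The next term joins 7887887878878 and 878788787887887878878.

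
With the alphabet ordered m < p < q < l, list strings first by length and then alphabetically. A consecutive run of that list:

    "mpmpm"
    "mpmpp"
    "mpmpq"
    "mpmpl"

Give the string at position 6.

mpmqp

Stepping forward 2 times from mpmpl: mpmpl → mpmqm, then the target.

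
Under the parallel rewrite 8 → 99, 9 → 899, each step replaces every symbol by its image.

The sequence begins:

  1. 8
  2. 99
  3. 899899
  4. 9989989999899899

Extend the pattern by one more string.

Replace each of the 16 characters of 9989989999899899 in place — 899 899 99 899 899 99 899 899 899 899 99 899 899 99 899 899 — and concatenate.

89989999899899998998998998999989989999899899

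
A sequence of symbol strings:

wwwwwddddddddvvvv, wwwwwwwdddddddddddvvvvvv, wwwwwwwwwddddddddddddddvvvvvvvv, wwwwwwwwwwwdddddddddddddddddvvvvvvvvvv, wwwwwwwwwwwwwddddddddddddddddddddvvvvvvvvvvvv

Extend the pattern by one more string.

wwwwwwwwwwwwwwwdddddddddddddddddddddddvvvvvvvvvvvvvv

Term n consists of 2n+1 w's, followed by 3n+2 d's, followed by 2n v's, where the shown terms are n = 2, 3, 4, 5, 6.
Setting n = 7 gives 15, 23, 14 characters in each block.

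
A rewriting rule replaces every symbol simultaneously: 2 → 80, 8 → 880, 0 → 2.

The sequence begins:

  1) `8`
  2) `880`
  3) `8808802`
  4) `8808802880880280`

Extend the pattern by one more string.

880880288088028088088028808802808802

φ(8808802880880280) expands symbol-by-symbol to 880 880 2 880 880 2 80 880 880 2 880 880 2 80 880 2; joining the 16 pieces gives the next term.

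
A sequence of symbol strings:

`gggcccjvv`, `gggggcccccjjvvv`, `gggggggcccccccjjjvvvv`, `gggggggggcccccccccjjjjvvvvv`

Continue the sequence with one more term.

The n-th term is 2n+1 g's then 2n+1 c's then n j's then n+1 v's (n = 1, 2, …).
Setting n = 5 gives 11, 11, 5, 6 characters in each block.

gggggggggggcccccccccccjjjjjvvvvvv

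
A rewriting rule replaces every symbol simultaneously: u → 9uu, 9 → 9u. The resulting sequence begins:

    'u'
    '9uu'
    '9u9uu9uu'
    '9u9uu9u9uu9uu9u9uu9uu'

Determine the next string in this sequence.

φ(9u9uu9u9uu9uu9u9uu9uu) expands symbol-by-symbol to 9u 9uu 9u 9uu 9uu 9u 9uu 9u 9uu 9uu 9u 9uu 9uu 9u 9uu 9u 9uu 9uu 9u 9uu 9uu; joining the 21 pieces gives the next term.

9u9uu9u9uu9uu9u9uu9u9uu9uu9u9uu9uu9u9uu9u9uu9uu9u9uu9uu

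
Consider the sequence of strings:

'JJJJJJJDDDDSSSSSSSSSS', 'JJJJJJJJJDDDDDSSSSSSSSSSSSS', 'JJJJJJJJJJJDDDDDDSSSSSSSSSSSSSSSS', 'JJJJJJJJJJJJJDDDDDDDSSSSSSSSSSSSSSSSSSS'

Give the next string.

JJJJJJJJJJJJJJJDDDDDDDDSSSSSSSSSSSSSSSSSSSSSS

Each string has the form J^{2n+1} D^{n+1} S^{3n+1}, where the shown terms are n = 3, 4, 5, 6.
Setting n = 7 gives 15, 8, 22 characters in each block.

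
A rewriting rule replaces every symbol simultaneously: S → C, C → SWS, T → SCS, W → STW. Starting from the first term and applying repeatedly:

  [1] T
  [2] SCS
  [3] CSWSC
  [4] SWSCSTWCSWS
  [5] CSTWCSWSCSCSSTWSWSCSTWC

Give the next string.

Replace each of the 23 characters of CSTWCSWSCSCSSTWSWSCSTWC in place — SWS C SCS STW SWS C STW C SWS C SWS C C SCS STW C STW C SWS C SCS STW SWS — and concatenate.

SWSCSCSSTWSWSCSTWCSWSCSWSCCSCSSTWCSTWCSWSCSCSSTWSWS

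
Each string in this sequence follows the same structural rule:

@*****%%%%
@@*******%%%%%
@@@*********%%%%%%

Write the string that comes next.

The n-th term is n-1 @'s then 2n+1 *'s then n+2 %'s, where the shown terms are n = 2, 3, 4.
For the next term, n = 5, so the run lengths are 4, 11, 7.

@@@@***********%%%%%%%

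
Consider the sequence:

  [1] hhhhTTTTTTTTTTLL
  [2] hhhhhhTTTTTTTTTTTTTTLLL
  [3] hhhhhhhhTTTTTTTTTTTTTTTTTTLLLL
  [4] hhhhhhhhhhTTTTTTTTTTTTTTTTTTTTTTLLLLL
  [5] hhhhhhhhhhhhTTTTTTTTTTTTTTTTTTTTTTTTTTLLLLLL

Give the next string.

hhhhhhhhhhhhhhTTTTTTTTTTTTTTTTTTTTTTTTTTTTTTLLLLLLL

Reading off run lengths: h runs 4, 6, 8, 10, 12; T runs 10, 14, 18, 22, 26; L runs 2, 3, 4, 5, 6 — each is linear in n, where the shown terms are n = 2, 3, 4, 5, 6.
Setting n = 7 gives 14, 30, 7 characters in each block.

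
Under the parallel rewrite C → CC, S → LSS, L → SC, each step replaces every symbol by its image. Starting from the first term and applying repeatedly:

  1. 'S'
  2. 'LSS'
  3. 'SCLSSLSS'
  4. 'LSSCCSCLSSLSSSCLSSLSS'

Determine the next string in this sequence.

φ(LSSCCSCLSSLSSSCLSSLSS) expands symbol-by-symbol to SC LSS LSS CC CC LSS CC SC LSS LSS SC LSS LSS LSS CC SC LSS LSS SC LSS LSS; joining the 21 pieces gives the next term.

SCLSSLSSCCCCLSSCCSCLSSLSSSCLSSLSSLSSCCSCLSSLSSSCLSSLSS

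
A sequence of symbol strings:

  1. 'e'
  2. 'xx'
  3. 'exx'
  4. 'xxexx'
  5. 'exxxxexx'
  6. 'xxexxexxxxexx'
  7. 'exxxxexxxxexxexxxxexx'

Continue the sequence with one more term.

xxexxexxxxexxexxxxexxxxexxexxxxexx

This is a Fibonacci-style word recurrence s(k) = s(k−2)·s(k−1): e.g. e·xx = exx.
So term 8 is xxexxexxxxexx·exxxxexxxxexxexxxxexx.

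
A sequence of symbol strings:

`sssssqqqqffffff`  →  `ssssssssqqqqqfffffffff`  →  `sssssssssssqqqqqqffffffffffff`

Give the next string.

ssssssssssssssqqqqqqqfffffffffffffff

Reading off run lengths: s runs 5, 8, 11; q runs 4, 5, 6; f runs 6, 9, 12 — each is linear in n, where the shown terms are n = 2, 3, 4.
For the next term, n = 5, so the run lengths are 14, 7, 15.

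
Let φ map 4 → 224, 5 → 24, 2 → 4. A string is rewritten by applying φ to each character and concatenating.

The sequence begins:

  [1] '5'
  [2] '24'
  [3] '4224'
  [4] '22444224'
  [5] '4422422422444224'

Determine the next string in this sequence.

φ(4422422422444224) expands symbol-by-symbol to 224 224 4 4 224 4 4 224 4 4 224 224 224 4 4 224; joining the 16 pieces gives the next term.

22422444224442244422422422444224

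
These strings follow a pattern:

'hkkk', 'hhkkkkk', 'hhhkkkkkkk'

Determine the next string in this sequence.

Term n consists of n h's, followed by 2n+1 k's (n = 1, 2, …).
At n = 4 the blocks have lengths 4, 9.

hhhhkkkkkkkkk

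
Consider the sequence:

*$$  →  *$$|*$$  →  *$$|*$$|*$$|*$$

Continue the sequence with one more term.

*$$|*$$|*$$|*$$|*$$|*$$|*$$|*$$

Every step duplicates the string with '|' between the halves.
So the next term is two copies of *$$|*$$|*$$|*$$ with '|' between the halves.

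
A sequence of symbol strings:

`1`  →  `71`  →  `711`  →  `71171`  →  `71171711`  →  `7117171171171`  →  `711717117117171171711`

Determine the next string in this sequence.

Each term (from the third on) is the previous term followed by the one before it: term 3 = 71·1 = 711.
The next term joins 711717117117171171711 and 7117171171171.

7117171171171711717117117171171171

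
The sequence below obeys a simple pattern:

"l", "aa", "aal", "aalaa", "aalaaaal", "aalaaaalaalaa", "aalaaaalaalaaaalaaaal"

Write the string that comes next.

Each term (from the third on) is the previous term followed by the one before it: term 3 = aa·l = aal.
The next term joins aalaaaalaalaaaalaaaal and aalaaaalaalaa.

aalaaaalaalaaaalaaaalaalaaaalaalaa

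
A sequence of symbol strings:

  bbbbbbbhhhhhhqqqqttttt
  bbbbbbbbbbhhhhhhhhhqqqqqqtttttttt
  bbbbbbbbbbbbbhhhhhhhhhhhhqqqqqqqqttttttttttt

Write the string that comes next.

The n-th term is 3n+1 b's then 3n h's then 2n q's then 3n-1 t's, where the shown terms are n = 2, 3, 4.
For the next term, n = 5, so the run lengths are 16, 15, 10, 14.

bbbbbbbbbbbbbbbbhhhhhhhhhhhhhhhqqqqqqqqqqtttttttttttttt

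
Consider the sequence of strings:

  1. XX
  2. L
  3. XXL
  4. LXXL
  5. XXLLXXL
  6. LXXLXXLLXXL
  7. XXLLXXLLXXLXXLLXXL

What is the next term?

LXXLXXLLXXLXXLLXXLLXXLXXLLXXL

From term 3 onward, concatenate the second-to-last term with the last: XX·L = XXL, L·XXL = LXXL, …
The next term joins LXXLXXLLXXL and XXLLXXLLXXLXXLLXXL.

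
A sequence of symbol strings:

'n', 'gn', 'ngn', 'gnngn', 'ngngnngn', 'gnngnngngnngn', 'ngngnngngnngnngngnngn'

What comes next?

gnngnngngnngnngngnngngnngnngngnngn

From term 3 onward, concatenate the second-to-last term with the last: n·gn = ngn, gn·ngn = gnngn, …
Continuing: gnngnngngnngn · ngngnngngnngnngngnngn gives term 8.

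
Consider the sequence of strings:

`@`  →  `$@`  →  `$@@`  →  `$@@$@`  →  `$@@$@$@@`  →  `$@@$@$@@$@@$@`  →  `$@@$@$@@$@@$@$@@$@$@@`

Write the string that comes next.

$@@$@$@@$@@$@$@@$@$@@$@@$@$@@$@@$@

Each term (from the third on) is the previous term followed by the one before it: term 3 = $@·@ = $@@.
Continuing: $@@$@$@@$@@$@$@@$@$@@ · $@@$@$@@$@@$@ gives term 8.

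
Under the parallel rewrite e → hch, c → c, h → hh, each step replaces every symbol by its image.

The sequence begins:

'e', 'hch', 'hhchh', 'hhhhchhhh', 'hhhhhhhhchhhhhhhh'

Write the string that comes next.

hhhhhhhhhhhhhhhhchhhhhhhhhhhhhhhh

Applying the rule to each of the 17 symbols of hhhhhhhhchhhhhhhh gives the pieces hh hh hh hh hh hh hh hh c hh hh hh hh hh hh hh hh, which concatenate to the answer.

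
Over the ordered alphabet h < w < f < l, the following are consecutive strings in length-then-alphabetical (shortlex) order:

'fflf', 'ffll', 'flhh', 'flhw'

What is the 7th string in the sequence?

Stepping forward 3 times from flhw: flhw → flhf → flhl, then the target.

flwh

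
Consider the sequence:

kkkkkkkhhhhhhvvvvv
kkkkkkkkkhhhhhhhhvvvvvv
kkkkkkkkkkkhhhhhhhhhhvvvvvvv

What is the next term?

kkkkkkkkkkkkkhhhhhhhhhhhhvvvvvvvv

The n-th term is 2n+3 k's then 2n+2 h's then n+3 v's, where the shown terms are n = 2, 3, 4.
At n = 5 the blocks have lengths 13, 12, 8.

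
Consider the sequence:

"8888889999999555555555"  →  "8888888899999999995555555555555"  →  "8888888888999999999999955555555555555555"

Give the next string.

8888888888889999999999999999555555555555555555555

Each string has the form 8^{2n+2} 9^{3n+1} 5^{4n+1}, where the shown terms are n = 2, 3, 4.
Setting n = 5 gives 12, 16, 21 characters in each block.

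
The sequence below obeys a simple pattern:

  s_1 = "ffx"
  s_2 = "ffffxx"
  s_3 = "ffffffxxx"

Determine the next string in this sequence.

ffffffffxxxx

The n-th term is 2n f's then n x's (n = 1, 2, …).
For the next term, n = 4, so the run lengths are 8, 4.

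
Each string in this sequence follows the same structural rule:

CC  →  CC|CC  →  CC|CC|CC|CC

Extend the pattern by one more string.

Every step duplicates the string with '|' between the halves.
So the next term is two copies of CC|CC|CC|CC with '|' between the halves.

CC|CC|CC|CC|CC|CC|CC|CC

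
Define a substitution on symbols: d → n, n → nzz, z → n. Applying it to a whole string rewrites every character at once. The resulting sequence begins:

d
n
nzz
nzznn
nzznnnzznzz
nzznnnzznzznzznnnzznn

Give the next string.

φ(nzznnnzznzznzznnnzznn) expands symbol-by-symbol to nzz n n nzz nzz nzz n n nzz n n nzz n n nzz nzz nzz n n nzz nzz; joining the 21 pieces gives the next term.

nzznnnzznzznzznnnzznnnzznnnzznzznzznnnzznzz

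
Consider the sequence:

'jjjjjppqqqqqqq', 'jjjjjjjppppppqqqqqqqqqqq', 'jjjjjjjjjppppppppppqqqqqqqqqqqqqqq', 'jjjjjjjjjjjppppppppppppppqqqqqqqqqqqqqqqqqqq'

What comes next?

jjjjjjjjjjjjjppppppppppppppppppqqqqqqqqqqqqqqqqqqqqqqq

Each string has the form j^{2n+3} p^{4n-2} q^{4n+3} (n = 1, 2, …).
For the next term, n = 5, so the run lengths are 13, 18, 23.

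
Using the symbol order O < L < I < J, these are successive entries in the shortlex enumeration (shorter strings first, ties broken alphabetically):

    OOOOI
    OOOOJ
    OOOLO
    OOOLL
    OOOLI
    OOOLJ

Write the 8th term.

Advancing 2 positions from OOOLJ through OOOLJ → OOOIO reaches term 8.

OOOIL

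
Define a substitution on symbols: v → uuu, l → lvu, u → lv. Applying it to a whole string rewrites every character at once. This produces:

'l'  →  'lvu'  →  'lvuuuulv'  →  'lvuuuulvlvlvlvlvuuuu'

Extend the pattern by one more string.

Rewriting the 20 symbols of lvuuuulvlvlvlvlvuuuu one by one yields lvu uuu lv lv lv lv lvu uuu lvu uuu lvu uuu lvu uuu lvu uuu lv lv lv lv; concatenated:

lvuuuulvlvlvlvlvuuuulvuuuulvuuuulvuuuulvuuuulvlvlvlv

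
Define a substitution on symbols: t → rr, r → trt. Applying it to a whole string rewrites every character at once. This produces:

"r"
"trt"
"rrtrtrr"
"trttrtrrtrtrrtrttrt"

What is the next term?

φ(trttrtrrtrtrrtrttrt) expands symbol-by-symbol to rr trt rr rr trt rr trt trt rr trt rr trt trt rr trt rr rr trt rr; joining the 19 pieces gives the next term.

rrtrtrrrrtrtrrtrttrtrrtrtrrtrttrtrrtrtrrrrtrtrr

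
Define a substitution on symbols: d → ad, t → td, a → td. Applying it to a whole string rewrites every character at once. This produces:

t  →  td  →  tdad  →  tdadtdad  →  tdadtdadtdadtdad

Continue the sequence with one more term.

tdadtdadtdadtdadtdadtdadtdadtdad

φ(tdadtdadtdadtdad) expands symbol-by-symbol to td ad td ad td ad td ad td ad td ad td ad td ad; joining the 16 pieces gives the next term.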